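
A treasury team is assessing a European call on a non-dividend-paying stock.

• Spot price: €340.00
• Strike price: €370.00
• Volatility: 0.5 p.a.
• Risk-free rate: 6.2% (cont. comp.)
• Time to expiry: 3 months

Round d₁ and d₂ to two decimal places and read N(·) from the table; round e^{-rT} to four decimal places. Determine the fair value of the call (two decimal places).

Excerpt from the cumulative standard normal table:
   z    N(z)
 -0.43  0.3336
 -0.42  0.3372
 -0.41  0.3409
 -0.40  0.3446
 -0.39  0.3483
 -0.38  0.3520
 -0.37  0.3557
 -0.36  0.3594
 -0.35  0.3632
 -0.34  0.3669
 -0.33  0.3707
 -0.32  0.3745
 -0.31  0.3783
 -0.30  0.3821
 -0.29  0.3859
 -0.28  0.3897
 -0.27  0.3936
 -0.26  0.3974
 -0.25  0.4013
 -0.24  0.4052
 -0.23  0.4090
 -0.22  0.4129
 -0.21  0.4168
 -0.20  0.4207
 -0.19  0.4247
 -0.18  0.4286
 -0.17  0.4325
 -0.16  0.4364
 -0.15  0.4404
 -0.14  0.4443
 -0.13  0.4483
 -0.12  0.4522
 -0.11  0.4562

σ√T = 0.5·√0.25 = 0.2500
d₁ = [ln(340/370) + (0.062 + 0.5²/2)·0.25] / 0.2500 = [-0.0846 + 0.0467] / 0.2500 = -0.1512 ⇒ -0.15
d₂ = d₁ − σ√T = -0.1512 − 0.2500 = -0.4012 ⇒ -0.40
exp(−rT) = exp(−0.062·0.25) = 0.9846
N(d₁) = N(-0.15) = 0.4404;  N(d₂) = N(-0.40) = 0.3446
C = 340·0.4404 − 370·0.9846·0.3446 = 149.7360 − 125.5385 = 24.1975

€24.20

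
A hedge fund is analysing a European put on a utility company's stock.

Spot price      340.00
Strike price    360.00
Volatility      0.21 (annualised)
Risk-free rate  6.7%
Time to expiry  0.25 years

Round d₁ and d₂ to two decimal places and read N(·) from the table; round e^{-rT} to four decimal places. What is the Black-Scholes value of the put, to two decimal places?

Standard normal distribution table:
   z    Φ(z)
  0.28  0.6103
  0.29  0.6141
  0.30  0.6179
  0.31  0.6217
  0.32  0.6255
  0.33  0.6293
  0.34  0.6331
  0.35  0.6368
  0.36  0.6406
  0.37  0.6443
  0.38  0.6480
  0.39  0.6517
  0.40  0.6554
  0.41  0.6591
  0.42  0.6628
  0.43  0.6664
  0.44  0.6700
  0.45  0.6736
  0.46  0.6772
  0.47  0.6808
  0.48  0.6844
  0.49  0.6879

T = 0.25;  σ√T = 0.1050
d₁ = [ln(340/360) + (0.067 + 0.21²/2)·0.25] / 0.1050 = [-0.0572 + 0.0223] / 0.1050 = -0.3323 which rounds to -0.33
d₂ = d₁ − σ√T = -0.3323 − 0.1050 = -0.4373 which rounds to -0.44
e^(−rT) = e^(−0.067·0.25) = 0.9834
P = 360·0.9834·N(0.44) − 340·N(0.33) = 360·0.9834·0.6700 − 340·0.6293 = 237.1961 − 213.9620 = 23.2341

23.23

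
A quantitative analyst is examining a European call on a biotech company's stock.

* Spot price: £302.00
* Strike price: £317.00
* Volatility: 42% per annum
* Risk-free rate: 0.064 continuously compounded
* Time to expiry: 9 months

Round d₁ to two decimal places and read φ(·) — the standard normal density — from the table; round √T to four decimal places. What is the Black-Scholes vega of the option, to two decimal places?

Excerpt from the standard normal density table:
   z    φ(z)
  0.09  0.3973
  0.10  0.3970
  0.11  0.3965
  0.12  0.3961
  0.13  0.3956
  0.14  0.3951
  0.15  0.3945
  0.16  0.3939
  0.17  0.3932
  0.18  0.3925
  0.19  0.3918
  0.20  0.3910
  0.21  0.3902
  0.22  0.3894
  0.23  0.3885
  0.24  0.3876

102.65

σ√T = 0.42·√0.75 = 0.3637
d₁ = [ln(302/317) + (0.064 + 0.42²/2)·0.75] / 0.3637 = [-0.0485 + 0.1142] / 0.3637 = 0.1806 ⇒ 0.18
√T = √0.75 = 0.8660
φ(d₁) = φ(0.18) = 0.3925
vega = S·φ(d₁)·√T = 302·0.3925·0.8660 = 102.6513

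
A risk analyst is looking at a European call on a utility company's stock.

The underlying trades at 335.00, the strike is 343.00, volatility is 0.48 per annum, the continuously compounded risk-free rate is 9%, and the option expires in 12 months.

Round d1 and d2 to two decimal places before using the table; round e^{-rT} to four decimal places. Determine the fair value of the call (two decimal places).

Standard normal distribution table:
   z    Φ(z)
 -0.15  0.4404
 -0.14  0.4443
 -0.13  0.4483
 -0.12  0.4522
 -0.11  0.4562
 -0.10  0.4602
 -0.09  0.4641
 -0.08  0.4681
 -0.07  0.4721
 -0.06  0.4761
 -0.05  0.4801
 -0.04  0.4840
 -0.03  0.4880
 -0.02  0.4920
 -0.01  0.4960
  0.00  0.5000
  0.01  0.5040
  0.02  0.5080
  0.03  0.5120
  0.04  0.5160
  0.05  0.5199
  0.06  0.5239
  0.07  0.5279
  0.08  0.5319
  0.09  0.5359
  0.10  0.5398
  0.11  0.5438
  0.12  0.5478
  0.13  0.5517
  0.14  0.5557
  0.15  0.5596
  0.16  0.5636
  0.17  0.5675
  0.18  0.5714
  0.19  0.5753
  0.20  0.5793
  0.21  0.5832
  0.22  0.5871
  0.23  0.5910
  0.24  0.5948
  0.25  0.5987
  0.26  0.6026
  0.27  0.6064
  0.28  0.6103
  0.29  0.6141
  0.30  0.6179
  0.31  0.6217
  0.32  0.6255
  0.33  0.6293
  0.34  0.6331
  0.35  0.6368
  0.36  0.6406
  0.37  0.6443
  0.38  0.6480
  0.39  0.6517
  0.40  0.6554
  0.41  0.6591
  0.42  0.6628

T = 1;  σ√T = 0.4800
d₁ = [ln(335/343) + (0.09 + ½·0.48²)·1] / (σ√T) = (-0.0236 + 0.2052) / 0.4800 = 0.3783 ≈ 0.38
d₂ = 0.3783 − 0.4800 = -0.1017 ≈ -0.10
e^(−rT) = e^(−0.09·1) = 0.9139
N(d₁) = N(0.38) = 0.6480;  N(d₂) = N(-0.10) = 0.4602
C = 335·0.6480 − 343·0.9139·0.4602 = 217.0800 − 144.2578 = 72.8222

72.82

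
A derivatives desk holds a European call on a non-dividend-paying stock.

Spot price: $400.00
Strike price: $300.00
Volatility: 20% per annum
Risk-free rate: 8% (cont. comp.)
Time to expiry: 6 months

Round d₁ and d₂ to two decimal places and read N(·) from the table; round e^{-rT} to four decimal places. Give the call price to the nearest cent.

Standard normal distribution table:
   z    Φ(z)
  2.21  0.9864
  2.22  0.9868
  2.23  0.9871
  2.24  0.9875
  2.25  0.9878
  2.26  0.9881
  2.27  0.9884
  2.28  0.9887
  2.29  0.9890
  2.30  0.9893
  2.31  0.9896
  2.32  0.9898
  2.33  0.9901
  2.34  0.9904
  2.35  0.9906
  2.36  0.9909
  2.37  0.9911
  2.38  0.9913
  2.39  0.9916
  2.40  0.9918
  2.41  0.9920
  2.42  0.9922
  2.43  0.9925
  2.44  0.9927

$111.92

σ√T = 0.2·√0.5 = 0.1414
d₁ = [ln(400/300) + (0.08 + ½·0.2²)·0.5] / (σ√T) = (0.2877 + 0.0500) / 0.1414 = 2.3878 ≈ 2.39
d₂ = 2.3878 − 0.1414 = 2.2464 ≈ 2.25
exp(−rT) = exp(−0.08·0.5) = 0.9608
N(d₁) = N(2.39) = 0.9916;  N(d₂) = N(2.25) = 0.9878
C = 400·0.9916 − 300·0.9608·0.9878 = 396.6400 − 284.7235 = 111.9165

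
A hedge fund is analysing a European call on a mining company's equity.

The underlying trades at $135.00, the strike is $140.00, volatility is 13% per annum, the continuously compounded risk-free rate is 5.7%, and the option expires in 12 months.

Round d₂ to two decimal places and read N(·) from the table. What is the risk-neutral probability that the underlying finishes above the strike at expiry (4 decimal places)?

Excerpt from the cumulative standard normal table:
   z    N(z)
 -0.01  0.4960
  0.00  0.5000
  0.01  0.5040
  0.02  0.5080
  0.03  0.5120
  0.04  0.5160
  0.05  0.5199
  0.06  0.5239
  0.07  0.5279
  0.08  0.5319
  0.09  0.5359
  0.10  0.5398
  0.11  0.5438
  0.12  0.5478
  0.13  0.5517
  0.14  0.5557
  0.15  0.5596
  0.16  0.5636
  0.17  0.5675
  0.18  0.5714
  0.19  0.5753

0.5359

T = 1;  σ√T = 0.1300
d₁ = [ln(135/140) + (0.057 + 0.13²/2)·1] / 0.1300 = [-0.0364 + 0.0655] / 0.1300 = 0.2237 ≈ 0.22
d₂ = d₁ − σ√T = 0.2237 − 0.1300 = 0.0937 ≈ 0.09
Risk-neutral Pr[S_T > K] = N(d₂) = N(0.09) = 0.5359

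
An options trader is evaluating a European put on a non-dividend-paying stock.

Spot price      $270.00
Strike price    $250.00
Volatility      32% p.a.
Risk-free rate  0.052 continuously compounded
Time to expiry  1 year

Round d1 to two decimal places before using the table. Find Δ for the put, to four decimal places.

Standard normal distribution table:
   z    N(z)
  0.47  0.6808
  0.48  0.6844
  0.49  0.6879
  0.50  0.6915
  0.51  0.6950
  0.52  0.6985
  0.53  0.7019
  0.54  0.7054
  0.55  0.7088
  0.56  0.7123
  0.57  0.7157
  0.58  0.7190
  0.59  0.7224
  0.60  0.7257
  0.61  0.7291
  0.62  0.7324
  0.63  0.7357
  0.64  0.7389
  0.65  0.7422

-0.2877

σ√T = 0.32·√1 = 0.3200
d₁ = [ln(270/250) + (0.052 + 0.32²/2)·1] / 0.3200 = [0.0770 + 0.1032] / 0.3200 = 0.5630 ≈ 0.56
N(d₁) = N(0.56) = 0.7123
Δ_put = N(d₁) − 1 = 0.7123 − 1 = -0.2877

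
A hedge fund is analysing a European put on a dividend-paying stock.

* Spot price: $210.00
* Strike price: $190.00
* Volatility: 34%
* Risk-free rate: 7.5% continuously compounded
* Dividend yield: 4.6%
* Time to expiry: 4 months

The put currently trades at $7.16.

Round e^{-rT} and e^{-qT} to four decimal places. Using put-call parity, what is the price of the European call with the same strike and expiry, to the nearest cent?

$28.66

e^(−qT) = e^(−0.046·0.3333) = 0.9848;  e^(−rT) = e^(−0.075·0.3333) = 0.9753
Put-call parity: C − P = S·e^(−qT) − K·e^(−rT) = 210·0.9848 − 190·0.9753 = 206.8080 − 185.3070 = 21.5010
C = P + (C − P) = 7.16 + (21.5010) = 28.6610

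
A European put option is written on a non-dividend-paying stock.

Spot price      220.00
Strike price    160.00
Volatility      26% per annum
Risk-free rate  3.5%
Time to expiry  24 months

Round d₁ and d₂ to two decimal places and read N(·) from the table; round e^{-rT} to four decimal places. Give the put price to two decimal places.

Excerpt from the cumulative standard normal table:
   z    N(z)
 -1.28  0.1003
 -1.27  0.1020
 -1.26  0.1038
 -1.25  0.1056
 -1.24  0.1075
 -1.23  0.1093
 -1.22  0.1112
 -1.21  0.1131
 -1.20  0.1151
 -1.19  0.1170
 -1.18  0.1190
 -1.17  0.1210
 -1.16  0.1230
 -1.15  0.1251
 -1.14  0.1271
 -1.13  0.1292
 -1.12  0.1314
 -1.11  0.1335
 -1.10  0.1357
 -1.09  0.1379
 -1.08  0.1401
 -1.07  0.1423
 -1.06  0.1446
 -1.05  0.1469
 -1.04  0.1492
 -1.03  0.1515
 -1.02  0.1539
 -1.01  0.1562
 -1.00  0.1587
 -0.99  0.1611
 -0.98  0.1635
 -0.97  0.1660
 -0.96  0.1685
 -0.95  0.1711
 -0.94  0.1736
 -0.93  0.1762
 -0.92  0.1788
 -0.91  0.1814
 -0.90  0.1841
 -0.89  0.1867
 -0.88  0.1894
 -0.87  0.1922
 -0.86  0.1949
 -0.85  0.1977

5.02

σ√T = 0.26 × 1.4142 = 0.3677
d₁ = [ln(220/160) + (0.035 + 0.26²/2)·2] / 0.3677 = [0.3185 + 0.1376] / 0.3677 = 1.2403 ⇒ 1.24
d₂ = d₁ − σ√T = 1.2403 − 0.3677 = 0.8726 ⇒ 0.87
exp(−rT) = exp(−0.035·2) = 0.9324
N(−d₂) = N(-0.87) = 0.1922;  N(−d₁) = N(-1.24) = 0.1075
P = 160·0.9324·0.1922 − 220·0.1075 = 28.6732 − 23.6500 = 5.0232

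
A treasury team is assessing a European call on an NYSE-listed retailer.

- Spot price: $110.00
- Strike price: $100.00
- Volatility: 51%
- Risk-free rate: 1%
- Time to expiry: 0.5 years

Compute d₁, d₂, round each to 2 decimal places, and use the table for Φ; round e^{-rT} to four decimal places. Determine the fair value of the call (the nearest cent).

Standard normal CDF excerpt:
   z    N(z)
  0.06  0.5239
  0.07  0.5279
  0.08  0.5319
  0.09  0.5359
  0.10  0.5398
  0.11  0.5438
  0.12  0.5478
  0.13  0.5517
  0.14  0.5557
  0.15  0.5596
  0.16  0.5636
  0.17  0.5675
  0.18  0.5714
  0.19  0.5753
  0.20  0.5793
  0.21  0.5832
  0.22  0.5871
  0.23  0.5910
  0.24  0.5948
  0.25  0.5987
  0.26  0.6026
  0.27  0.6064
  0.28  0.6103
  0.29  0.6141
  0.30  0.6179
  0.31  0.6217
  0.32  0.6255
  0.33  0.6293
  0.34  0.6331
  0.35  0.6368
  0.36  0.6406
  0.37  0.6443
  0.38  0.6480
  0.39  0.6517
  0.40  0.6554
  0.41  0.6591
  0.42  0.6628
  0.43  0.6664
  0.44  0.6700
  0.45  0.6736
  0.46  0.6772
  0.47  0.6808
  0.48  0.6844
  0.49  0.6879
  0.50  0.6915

$20.78

σ√T = 0.51 × 0.7071 = 0.3606
d₁ = [ln(110/100) + (0.01 + ½·0.51²)·0.5] / (σ√T) = (0.0953 + 0.0700) / 0.3606 = 0.4585 → 0.46
d₂ = 0.4585 − 0.3606 = 0.0978 → 0.10
exp(−rT) = exp(−0.01·0.5) = 0.9950
C = 110·N(0.46) − 100·0.9950·N(0.10) = 110·0.6772 − 100·0.9950·0.5398 = 74.4920 − 53.7101 = 20.7819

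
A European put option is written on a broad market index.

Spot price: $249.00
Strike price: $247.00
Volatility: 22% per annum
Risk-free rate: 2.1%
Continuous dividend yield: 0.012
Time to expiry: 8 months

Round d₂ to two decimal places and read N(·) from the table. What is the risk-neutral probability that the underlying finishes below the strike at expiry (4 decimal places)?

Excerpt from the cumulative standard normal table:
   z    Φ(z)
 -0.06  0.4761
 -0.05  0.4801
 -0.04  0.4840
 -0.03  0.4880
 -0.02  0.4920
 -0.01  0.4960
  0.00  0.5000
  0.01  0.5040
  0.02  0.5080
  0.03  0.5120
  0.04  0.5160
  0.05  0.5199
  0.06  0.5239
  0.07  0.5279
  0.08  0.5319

0.5040

σ√T = 0.22·√0.6667 = 0.1796
d₁ = [ln(249/247) + (0.021 − 0.012 + 0.22²/2)·0.6667] / 0.1796 = [0.0081 + 0.0221] / 0.1796 = 0.1681 → 0.17
d₂ = d₁ − σ√T = 0.1681 − 0.1796 = -0.0115 → -0.01
Risk-neutral Pr[S_T < K] = N(−d₂) = N(0.01) = 0.5040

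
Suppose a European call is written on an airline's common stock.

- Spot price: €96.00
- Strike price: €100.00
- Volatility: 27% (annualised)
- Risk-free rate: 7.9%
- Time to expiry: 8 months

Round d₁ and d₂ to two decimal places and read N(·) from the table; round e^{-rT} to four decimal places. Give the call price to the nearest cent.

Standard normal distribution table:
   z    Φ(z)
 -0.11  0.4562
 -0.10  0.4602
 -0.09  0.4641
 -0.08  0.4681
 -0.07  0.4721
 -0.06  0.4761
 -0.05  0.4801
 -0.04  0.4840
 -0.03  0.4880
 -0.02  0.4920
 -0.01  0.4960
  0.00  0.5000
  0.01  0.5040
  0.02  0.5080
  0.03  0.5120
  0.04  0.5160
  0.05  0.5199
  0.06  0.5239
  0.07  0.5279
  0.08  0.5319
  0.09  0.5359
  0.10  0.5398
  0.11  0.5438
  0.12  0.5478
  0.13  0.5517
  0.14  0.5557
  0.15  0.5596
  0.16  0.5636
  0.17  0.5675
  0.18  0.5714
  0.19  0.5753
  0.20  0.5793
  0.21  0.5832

T = 0.6667;  σ√T = 0.2205
d₁ = [ln(96/100) + (0.079 + ½·0.27²)·0.6667] / (σ√T) = (-0.0408 + 0.0770) / 0.2205 = 0.1640 → 0.16
d₂ = 0.1640 − 0.2205 = -0.0565 → -0.06
e^(−rT) = e^(−0.079·0.6667) = 0.9487
N(d₁) = N(0.16) = 0.5636;  N(d₂) = N(-0.06) = 0.4761
C = 96·0.5636 − 100·0.9487·0.4761 = 54.1056 − 45.1676 = 8.9380

€8.94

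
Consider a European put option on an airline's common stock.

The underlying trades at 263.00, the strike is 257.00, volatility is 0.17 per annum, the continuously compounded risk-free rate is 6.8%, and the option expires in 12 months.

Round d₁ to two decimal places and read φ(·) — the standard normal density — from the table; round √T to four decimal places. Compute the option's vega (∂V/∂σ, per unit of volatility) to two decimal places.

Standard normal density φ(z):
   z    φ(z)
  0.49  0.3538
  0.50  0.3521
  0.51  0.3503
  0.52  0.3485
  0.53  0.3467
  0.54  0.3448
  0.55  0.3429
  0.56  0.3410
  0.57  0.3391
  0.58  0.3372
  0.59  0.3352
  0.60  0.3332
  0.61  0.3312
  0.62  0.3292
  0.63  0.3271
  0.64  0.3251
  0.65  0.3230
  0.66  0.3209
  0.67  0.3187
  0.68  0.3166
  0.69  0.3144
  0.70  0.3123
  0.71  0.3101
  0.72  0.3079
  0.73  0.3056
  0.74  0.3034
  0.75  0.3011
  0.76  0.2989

86.58

σ√T = 0.17 × 1.0000 = 0.1700
d₁ = [ln(263/257) + (0.068 + ½·0.17²)·1] / (σ√T) = (0.0231 + 0.0825) / 0.1700 = 0.6208 ≈ 0.62
√T = √1 = 1.0000
φ(d₁) = φ(0.62) = 0.3292
vega = S·φ(d₁)·√T = 263·0.3292·1.0000 = 86.5796
(Vega is the same for a European call and put with the same parameters.)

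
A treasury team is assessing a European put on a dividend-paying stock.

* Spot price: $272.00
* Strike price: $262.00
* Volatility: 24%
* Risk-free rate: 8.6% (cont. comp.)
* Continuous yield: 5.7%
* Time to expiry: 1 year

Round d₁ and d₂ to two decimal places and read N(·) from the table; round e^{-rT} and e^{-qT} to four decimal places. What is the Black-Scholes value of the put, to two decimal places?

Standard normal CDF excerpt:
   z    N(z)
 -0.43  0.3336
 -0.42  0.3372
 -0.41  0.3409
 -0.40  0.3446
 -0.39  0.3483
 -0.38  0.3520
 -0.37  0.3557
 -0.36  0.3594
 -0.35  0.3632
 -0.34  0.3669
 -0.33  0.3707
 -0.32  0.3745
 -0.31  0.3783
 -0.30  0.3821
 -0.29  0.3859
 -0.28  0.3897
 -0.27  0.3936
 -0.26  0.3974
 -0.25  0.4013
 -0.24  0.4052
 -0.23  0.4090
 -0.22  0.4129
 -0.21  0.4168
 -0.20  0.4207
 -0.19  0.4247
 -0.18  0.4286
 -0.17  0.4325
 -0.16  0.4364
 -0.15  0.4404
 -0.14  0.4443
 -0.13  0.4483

$16.38

σ√T = 0.24·√1 = 0.2400
ln(S/K) + (r − q + σ²/2)T = ln(272/262) + (0.086 − 0.057 + 0.24²/2)·1 = 0.0375 + 0.0578 = 0.0953
d₁ = 0.0953 / 0.2400 = 0.3969 ≈ 0.40
d₂ = d₁ − σ√T = 0.3969 − 0.2400 = 0.1569 ≈ 0.16
exp(−qT) = exp(−0.057·1) = 0.9446;  exp(−rT) = exp(−0.086·1) = 0.9176
P = 262·0.9176·N(-0.16) − 272·0.9446·N(-0.40) = 262·0.9176·0.4364 − 272·0.9446·0.3446 = 104.9154 − 88.5385 = 16.3770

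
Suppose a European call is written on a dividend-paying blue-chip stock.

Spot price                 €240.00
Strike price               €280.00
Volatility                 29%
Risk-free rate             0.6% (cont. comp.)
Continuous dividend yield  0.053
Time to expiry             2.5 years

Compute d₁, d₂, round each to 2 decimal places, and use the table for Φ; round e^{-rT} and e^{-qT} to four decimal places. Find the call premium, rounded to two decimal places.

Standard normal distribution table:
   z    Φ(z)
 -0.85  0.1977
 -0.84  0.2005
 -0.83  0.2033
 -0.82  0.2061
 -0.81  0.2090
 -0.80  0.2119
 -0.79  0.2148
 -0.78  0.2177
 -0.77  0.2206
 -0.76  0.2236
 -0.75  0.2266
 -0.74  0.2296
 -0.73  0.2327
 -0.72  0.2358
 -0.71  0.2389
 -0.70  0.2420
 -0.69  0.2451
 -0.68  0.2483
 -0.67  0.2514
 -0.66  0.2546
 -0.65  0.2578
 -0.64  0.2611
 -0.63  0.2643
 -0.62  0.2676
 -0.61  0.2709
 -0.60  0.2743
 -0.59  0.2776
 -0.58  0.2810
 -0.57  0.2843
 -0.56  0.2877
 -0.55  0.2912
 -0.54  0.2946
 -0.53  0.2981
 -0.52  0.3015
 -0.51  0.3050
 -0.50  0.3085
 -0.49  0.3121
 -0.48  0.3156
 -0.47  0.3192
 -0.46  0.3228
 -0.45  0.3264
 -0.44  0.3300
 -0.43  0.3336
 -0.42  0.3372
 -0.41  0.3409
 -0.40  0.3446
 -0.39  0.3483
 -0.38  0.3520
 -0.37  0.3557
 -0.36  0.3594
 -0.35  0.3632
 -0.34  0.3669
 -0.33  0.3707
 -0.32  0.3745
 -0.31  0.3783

σ√T = 0.29 × 1.5811 = 0.4585
d₁ = [ln(240/280) + (0.006 − 0.053 + ½·0.29²)·2.5] / (σ√T) = (-0.1542 − 0.0124) / 0.4585 = -0.3632 → -0.36
d₂ = -0.3632 − 0.4585 = -0.8217 → -0.82
e^(−qT) = e^(−0.053·2.5) = 0.8759;  e^(−rT) = e^(−0.006·2.5) = 0.9851
N(d₁) = N(-0.36) = 0.3594;  N(d₂) = N(-0.82) = 0.2061
C = 240·0.8759·0.3594 − 280·0.9851·0.2061 = 75.5516 − 56.8482 = 18.7035

€18.70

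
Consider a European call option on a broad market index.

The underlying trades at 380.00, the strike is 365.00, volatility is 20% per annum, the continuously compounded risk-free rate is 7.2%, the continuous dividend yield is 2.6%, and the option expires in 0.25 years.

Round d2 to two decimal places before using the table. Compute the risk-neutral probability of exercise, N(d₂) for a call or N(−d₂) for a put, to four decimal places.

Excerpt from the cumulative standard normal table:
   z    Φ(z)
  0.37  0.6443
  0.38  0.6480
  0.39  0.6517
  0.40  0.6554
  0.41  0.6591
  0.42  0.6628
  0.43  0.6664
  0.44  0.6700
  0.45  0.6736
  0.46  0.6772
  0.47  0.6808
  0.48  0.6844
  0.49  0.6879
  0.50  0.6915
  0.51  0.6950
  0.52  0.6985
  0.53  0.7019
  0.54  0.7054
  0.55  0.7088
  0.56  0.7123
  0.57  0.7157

0.6808

σ√T = 0.2 × 0.5000 = 0.1000
d₁ = [ln(380/365) + (0.072 − 0.026 + 0.2²/2)·0.25] / 0.1000 = [0.0403 + 0.0165] / 0.1000 = 0.5677 which rounds to 0.57
d₂ = d₁ − σ√T = 0.5677 − 0.1000 = 0.4677 which rounds to 0.47
Pr(exercise) under Q = N(d₂) = 0.6808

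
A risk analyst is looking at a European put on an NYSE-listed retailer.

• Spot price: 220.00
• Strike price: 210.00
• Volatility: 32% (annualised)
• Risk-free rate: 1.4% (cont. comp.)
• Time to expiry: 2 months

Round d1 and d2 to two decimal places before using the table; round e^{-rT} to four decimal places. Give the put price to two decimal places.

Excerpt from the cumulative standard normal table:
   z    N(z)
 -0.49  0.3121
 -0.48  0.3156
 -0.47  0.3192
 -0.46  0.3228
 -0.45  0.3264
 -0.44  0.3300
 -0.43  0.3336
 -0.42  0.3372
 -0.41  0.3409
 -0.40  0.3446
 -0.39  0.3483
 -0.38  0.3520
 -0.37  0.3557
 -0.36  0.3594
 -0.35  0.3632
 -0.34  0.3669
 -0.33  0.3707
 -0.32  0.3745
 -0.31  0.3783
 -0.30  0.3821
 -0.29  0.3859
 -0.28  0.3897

σ√T = 0.32·√0.1667 = 0.1306
d₁ = [ln(220/210) + (0.014 + ½·0.32²)·0.1667] / (σ√T) = (0.0465 + 0.0109) / 0.1306 = 0.4393 ≈ 0.44
d₂ = 0.4393 − 0.1306 = 0.3086 ≈ 0.31
e^(−rT) = e^(−0.014·0.1667) = 0.9977
P = 210·0.9977·N(-0.31) − 220·N(-0.44) = 210·0.9977·0.3783 − 220·0.3300 = 79.2603 − 72.6000 = 6.6603

6.66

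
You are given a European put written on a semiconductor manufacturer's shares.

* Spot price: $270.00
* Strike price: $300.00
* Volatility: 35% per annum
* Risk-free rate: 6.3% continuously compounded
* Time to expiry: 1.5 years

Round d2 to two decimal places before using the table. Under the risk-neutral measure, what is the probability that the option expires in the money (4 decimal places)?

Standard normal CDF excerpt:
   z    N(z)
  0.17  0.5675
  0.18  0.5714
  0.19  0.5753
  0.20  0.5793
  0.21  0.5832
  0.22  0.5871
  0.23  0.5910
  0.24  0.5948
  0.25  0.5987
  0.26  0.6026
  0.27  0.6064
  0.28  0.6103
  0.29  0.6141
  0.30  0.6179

0.5948

σ√T = 0.35·√1.5 = 0.4287
d₁ = [ln(270/300) + (0.063 + ½·0.35²)·1.5] / (σ√T) = (-0.1054 + 0.1864) / 0.4287 = 0.1890 which rounds to 0.19
d₂ = 0.1890 − 0.4287 = -0.2397 which rounds to -0.24
Pr(exercise) under Q = N(−d₂) = N(0.24) = 0.5948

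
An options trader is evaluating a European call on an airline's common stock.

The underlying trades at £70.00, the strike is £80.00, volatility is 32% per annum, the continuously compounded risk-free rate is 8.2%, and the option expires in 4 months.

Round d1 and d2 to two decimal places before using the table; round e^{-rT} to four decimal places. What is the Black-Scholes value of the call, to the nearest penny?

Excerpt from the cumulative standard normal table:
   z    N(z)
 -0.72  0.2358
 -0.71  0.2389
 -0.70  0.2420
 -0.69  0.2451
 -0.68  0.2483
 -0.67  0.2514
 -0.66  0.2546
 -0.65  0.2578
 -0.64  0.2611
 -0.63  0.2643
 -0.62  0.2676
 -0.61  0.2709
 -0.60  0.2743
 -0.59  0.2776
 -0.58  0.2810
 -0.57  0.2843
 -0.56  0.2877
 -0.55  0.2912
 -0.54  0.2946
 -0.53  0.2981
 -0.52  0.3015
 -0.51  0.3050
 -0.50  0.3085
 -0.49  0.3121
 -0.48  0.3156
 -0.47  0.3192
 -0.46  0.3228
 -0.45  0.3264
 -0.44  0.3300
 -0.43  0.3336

£2.52

σ√T = 0.32·√0.3333 = 0.1848
d₁ = [ln(70/80) + (0.082 + ½·0.32²)·0.3333] / (σ√T) = (-0.1335 + 0.0444) / 0.1848 = -0.4824 which rounds to -0.48
d₂ = -0.4824 − 0.1848 = -0.6672 which rounds to -0.67
exp(−rT) = exp(−0.082·0.3333) = 0.9730
C = 70·N(-0.48) − 80·0.9730·N(-0.67) = 70·0.3156 − 80·0.9730·0.2514 = 22.0920 − 19.5690 = 2.5230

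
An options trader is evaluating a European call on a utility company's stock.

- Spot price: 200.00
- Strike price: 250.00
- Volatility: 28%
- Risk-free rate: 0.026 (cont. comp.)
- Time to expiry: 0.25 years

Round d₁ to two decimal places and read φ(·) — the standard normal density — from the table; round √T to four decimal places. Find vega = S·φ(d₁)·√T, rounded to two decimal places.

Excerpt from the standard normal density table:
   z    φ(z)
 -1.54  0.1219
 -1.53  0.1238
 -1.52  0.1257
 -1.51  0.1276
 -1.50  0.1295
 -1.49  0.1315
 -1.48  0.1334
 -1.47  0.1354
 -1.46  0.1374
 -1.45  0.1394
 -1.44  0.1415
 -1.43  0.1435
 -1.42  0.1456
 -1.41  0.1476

13.34

σ√T = 0.28·√0.25 = 0.1400
d₁ = [ln(200/250) + (0.026 + 0.28²/2)·0.25] / 0.1400 = [-0.2231 + 0.0163] / 0.1400 = -1.4775 ≈ -1.48
√T = √0.25 = 0.5000
φ(d₁) = φ(-1.48) = 0.1334
vega = S·φ(d₁)·√T = 200·0.1334·0.5000 = 13.3400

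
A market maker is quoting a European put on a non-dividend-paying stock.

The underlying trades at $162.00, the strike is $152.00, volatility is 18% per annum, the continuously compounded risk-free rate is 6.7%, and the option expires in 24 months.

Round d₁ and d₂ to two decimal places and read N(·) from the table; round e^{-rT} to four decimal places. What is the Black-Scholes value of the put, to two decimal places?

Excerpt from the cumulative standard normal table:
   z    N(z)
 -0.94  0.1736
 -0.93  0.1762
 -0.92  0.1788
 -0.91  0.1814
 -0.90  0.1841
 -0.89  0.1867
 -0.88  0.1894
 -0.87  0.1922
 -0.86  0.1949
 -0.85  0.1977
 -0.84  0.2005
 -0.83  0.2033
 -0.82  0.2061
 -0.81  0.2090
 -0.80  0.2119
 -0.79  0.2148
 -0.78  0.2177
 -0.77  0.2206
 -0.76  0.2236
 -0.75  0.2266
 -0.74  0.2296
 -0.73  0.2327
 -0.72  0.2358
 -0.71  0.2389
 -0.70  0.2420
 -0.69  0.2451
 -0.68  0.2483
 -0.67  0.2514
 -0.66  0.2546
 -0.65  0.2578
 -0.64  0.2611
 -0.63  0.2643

$4.45

σ√T = 0.18 × 1.4142 = 0.2546
ln(S/K) + (r + σ²/2)T = ln(162/152) + (0.067 + 0.18²/2)·2 = 0.0637 + 0.1664 = 0.2301
d₁ = 0.2301 / 0.2546 = 0.9040 ⇒ 0.90
d₂ = d₁ − σ√T = 0.9040 − 0.2546 = 0.6494 ⇒ 0.65
e^(−rT) = e^(−0.067·2) = 0.8746
N(−d₂) = N(-0.65) = 0.2578;  N(−d₁) = N(-0.90) = 0.1841
P = 152·0.8746·0.2578 − 162·0.1841 = 34.2717 − 29.8242 = 4.4475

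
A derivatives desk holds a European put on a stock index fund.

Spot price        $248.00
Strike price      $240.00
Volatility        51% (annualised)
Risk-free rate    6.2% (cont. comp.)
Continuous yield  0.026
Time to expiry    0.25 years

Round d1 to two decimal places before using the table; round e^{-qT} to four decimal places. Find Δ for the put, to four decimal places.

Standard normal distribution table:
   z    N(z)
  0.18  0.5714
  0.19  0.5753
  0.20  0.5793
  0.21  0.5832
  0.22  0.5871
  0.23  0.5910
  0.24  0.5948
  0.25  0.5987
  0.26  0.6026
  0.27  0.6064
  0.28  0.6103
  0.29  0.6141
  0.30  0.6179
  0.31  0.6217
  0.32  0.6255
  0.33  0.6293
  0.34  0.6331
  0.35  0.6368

σ√T = 0.51·√0.25 = 0.2550
d₁ = [ln(248/240) + (0.062 − 0.026 + 0.51²/2)·0.25] / 0.2550 = [0.0328 + 0.0415] / 0.2550 = 0.2914 which rounds to 0.29
N(d₁) = N(0.29) = 0.6141
Δ_put = exp(−qT)·(N(d₁) − 1) = 0.9935·(0.6141 − 1) = -0.3834

-0.3834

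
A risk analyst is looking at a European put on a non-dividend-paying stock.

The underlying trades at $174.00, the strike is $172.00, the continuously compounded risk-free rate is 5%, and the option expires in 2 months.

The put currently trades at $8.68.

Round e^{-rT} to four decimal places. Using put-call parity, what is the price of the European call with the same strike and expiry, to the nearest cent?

$12.11

exp(−rT) = exp(−0.05·0.1667) = 0.9917
Put-call parity: C − P = S − K·e^(−rT) = 174 − 172·0.9917 = 174 − 170.5724 = 3.4276
C = P + (C − P) = 8.68 + (3.4276) = 12.1076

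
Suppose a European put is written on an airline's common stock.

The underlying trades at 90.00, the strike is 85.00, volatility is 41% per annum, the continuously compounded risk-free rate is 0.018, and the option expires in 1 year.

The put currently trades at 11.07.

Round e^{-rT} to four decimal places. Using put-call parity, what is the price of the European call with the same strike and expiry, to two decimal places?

exp(−rT) = exp(−0.018·1) = 0.9822
Put-call parity: C − P = S − K·e^(−rT) = 90 − 85·0.9822 = 90 − 83.4870 = 6.5130
C = P + (C − P) = 11.07 + (6.5130) = 17.5830

17.58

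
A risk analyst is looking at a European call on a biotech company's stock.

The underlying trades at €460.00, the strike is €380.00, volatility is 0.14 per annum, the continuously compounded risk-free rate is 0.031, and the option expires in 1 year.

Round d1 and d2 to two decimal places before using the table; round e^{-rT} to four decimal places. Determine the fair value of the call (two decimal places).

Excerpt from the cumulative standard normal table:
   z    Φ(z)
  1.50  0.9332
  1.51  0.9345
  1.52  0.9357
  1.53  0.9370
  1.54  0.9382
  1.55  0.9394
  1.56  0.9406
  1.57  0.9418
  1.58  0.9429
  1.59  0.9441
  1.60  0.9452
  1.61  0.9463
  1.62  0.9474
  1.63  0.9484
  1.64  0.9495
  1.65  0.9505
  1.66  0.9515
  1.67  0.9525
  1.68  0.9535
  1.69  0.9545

T = 1;  σ√T = 0.1400
d₁ = [ln(460/380) + (0.031 + 0.14²/2)·1] / 0.1400 = [0.1911 + 0.0408] / 0.1400 = 1.6561 which rounds to 1.66
d₂ = d₁ − σ√T = 1.6561 − 0.1400 = 1.5161 which rounds to 1.52
e^(−rT) = e^(−0.031·1) = 0.9695
N(d₁) = N(1.66) = 0.9515;  N(d₂) = N(1.52) = 0.9357
C = 460·0.9515 − 380·0.9695·0.9357 = 437.6900 − 344.7212 = 92.9688

€92.97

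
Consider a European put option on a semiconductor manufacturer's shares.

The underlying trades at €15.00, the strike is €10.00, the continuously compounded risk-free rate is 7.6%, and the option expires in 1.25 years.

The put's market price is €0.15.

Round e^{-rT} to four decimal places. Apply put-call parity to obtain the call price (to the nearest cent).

exp(−rT) = exp(−0.076·1.25) = 0.9094
Put-call parity: C − P = S − K·e^(−rT) = 15 − 10·0.9094 = 15 − 9.0940 = 5.9060
C = P + (C − P) = 0.15 + (5.9060) = 6.0560

€6.06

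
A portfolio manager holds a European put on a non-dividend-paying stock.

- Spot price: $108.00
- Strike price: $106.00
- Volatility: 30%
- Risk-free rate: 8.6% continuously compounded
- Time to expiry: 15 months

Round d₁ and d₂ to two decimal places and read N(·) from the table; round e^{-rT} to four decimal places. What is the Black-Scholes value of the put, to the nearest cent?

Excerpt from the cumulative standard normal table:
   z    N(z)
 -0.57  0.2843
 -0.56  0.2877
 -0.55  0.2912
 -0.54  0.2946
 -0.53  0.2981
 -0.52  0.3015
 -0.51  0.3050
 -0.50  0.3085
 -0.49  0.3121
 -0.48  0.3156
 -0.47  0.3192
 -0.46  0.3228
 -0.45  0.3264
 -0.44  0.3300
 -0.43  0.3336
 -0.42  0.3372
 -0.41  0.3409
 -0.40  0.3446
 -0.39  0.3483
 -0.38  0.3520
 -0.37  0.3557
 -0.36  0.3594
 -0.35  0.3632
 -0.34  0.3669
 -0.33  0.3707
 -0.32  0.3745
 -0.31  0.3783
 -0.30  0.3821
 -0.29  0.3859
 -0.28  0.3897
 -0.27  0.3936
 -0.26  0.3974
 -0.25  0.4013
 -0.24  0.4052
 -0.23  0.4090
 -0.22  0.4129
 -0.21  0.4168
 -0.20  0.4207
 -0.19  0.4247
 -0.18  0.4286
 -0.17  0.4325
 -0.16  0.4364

$7.86

σ√T = 0.3 × 1.1180 = 0.3354
d₁ = [ln(108/106) + (0.086 + 0.3²/2)·1.25] / 0.3354 = [0.0187 + 0.1638] / 0.3354 = 0.5439 → 0.54
d₂ = d₁ − σ√T = 0.5439 − 0.3354 = 0.2085 → 0.21
exp(−rT) = exp(−0.086·1.25) = 0.8981
P = 106·0.8981·N(-0.21) − 108·N(-0.54) = 106·0.8981·0.4168 − 108·0.2946 = 39.6788 − 31.8168 = 7.8620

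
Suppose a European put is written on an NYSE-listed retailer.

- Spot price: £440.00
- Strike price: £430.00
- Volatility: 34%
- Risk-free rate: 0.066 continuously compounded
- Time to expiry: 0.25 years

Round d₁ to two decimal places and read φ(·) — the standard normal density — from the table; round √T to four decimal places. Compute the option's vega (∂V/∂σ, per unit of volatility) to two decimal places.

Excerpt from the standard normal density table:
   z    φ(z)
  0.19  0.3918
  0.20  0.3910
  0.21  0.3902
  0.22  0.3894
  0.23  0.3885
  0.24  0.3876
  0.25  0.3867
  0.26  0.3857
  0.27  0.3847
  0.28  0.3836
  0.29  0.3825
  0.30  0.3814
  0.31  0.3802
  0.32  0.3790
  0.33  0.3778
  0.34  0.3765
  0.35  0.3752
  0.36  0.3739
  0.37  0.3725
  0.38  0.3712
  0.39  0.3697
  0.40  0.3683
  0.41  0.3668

83.38

σ√T = 0.34·√0.25 = 0.1700
d₁ = [ln(440/430) + (0.066 + 0.34²/2)·0.25] / 0.1700 = [0.0230 + 0.0310] / 0.1700 = 0.3173 which rounds to 0.32
√T = √0.25 = 0.5000
φ(d₁) = φ(0.32) = 0.3790
vega = S·φ(d₁)·√T = 440·0.3790·0.5000 = 83.3800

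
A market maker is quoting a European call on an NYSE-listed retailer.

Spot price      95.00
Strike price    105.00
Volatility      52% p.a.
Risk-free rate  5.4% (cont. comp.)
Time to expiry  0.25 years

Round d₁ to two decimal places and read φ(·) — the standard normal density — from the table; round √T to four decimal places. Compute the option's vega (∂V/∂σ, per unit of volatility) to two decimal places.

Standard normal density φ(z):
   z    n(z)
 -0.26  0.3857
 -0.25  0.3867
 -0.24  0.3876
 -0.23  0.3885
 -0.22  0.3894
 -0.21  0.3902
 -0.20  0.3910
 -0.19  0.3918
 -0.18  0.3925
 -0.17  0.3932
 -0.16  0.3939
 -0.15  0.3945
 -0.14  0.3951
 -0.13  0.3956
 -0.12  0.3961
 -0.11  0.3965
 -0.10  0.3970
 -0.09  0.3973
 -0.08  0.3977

σ√T = 0.52·√0.25 = 0.2600
d₁ = [ln(95/105) + (0.054 + ½·0.52²)·0.25] / (σ√T) = (-0.1001 + 0.0473) / 0.2600 = -0.2030 → -0.20
√T = √0.25 = 0.5000
φ(d₁) = φ(-0.20) = 0.3910
vega = S·φ(d₁)·√T = 95·0.3910·0.5000 = 18.5725
(Call and put vega coincide under Black-Scholes.)

18.57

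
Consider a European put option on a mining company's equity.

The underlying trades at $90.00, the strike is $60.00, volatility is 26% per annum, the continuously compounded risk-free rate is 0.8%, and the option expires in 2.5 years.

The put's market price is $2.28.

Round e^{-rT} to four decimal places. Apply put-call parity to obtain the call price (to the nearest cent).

exp(−rT) = exp(−0.008·2.5) = 0.9802
Put-call parity: C − P = S − K·e^(−rT) = 90 − 60·0.9802 = 90 − 58.8120 = 31.1880
C = P + (C − P) = 2.28 + (31.1880) = 33.4680

$33.47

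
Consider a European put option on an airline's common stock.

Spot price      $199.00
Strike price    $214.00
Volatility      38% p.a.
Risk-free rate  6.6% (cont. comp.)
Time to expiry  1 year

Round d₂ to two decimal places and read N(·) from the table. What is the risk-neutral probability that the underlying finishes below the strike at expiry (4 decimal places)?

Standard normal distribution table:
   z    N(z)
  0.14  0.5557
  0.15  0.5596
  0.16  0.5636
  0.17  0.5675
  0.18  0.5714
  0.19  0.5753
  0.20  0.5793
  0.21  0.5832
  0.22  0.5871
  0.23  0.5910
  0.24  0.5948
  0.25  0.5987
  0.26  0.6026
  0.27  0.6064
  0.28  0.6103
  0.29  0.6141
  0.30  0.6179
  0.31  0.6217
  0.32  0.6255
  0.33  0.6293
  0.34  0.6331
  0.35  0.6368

σ√T = 0.38 × 1.0000 = 0.3800
d₁ = [ln(199/214) + (0.066 + ½·0.38²)·1] / (σ√T) = (-0.0727 + 0.1382) / 0.3800 = 0.1724 ⇒ 0.17
d₂ = 0.1724 − 0.3800 = -0.2076 ⇒ -0.21
Risk-neutral Pr[S_T < K] = N(−d₂) = N(0.21) = 0.5832

0.5832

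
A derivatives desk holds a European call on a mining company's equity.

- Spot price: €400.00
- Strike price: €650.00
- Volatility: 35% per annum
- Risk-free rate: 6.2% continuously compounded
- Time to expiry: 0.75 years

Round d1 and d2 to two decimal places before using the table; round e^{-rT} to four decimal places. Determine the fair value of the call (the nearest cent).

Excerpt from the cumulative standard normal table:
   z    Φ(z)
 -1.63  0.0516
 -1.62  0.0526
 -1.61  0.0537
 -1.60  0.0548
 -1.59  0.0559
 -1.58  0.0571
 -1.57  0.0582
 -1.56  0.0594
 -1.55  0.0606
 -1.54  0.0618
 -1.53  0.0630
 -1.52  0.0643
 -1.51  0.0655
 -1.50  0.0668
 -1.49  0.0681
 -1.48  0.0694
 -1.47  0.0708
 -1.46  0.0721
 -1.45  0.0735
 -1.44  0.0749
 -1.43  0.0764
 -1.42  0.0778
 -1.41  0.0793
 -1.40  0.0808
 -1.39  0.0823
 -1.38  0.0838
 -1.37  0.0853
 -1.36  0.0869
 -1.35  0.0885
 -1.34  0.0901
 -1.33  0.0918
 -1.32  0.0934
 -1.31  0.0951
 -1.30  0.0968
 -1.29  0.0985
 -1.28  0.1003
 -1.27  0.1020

€4.72

σ√T = 0.35 × 0.8660 = 0.3031
d₁ = [ln(400/650) + (0.062 + 0.35²/2)·0.75] / 0.3031 = [-0.4855 + 0.0924] / 0.3031 = -1.2968 ⇒ -1.30
d₂ = d₁ − σ√T = -1.2968 − 0.3031 = -1.5999 ⇒ -1.60
e^(−rT) = e^(−0.062·0.75) = 0.9546
C = 400·N(-1.30) − 650·0.9546·N(-1.60) = 400·0.0968 − 650·0.9546·0.0548 = 38.7200 − 34.0029 = 4.7171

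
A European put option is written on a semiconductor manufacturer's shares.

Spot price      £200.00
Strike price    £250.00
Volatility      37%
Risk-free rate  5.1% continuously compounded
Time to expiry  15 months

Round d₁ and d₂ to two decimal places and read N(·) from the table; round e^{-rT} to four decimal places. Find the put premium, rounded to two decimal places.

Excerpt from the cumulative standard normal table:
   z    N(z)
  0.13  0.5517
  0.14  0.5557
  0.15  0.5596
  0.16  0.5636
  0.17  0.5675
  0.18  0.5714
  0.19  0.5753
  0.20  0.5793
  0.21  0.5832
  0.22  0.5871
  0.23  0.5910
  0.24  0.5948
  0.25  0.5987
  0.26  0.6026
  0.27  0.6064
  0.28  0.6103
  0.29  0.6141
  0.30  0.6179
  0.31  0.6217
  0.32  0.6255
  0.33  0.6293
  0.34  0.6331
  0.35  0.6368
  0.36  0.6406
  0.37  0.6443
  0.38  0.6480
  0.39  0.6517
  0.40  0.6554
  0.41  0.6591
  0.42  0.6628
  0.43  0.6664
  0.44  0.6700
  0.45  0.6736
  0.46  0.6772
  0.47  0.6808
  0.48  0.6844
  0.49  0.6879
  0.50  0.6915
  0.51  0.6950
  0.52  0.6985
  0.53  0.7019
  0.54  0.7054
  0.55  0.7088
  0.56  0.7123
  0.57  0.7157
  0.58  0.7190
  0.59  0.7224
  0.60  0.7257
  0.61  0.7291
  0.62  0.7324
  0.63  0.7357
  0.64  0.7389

£55.16

σ√T = 0.37 × 1.1180 = 0.4137
d₁ = [ln(200/250) + (0.051 + ½·0.37²)·1.25] / (σ√T) = (-0.2231 + 0.1493) / 0.4137 = -0.1785 ≈ -0.18
d₂ = -0.1785 − 0.4137 = -0.5921 ≈ -0.59
e^(−rT) = e^(−0.051·1.25) = 0.9382
N(−d₂) = N(0.59) = 0.7224;  N(−d₁) = N(0.18) = 0.5714
P = 250·0.9382·0.7224 − 200·0.5714 = 169.4389 − 114.2800 = 55.1589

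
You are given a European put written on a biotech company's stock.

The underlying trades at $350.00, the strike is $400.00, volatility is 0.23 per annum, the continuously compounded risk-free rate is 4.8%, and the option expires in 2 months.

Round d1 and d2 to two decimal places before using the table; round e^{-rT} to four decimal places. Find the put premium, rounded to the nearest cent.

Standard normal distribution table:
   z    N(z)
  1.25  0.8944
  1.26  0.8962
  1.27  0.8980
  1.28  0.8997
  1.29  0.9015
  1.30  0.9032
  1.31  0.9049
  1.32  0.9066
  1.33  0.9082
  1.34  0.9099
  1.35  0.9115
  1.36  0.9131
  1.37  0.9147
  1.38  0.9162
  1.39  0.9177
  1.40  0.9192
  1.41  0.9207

T = 0.1667;  σ√T = 0.0939
d₁ = [ln(350/400) + (0.048 + 0.23²/2)·0.1667] / 0.0939 = [-0.1335 + 0.0124] / 0.0939 = -1.2900 ≈ -1.29
d₂ = d₁ − σ√T = -1.2900 − 0.0939 = -1.3839 ≈ -1.38
exp(−rT) = exp(−0.048·0.1667) = 0.9920
P = 400·0.9920·N(1.38) − 350·N(1.29) = 400·0.9920·0.9162 − 350·0.9015 = 363.5482 − 315.5250 = 48.0232

$48.02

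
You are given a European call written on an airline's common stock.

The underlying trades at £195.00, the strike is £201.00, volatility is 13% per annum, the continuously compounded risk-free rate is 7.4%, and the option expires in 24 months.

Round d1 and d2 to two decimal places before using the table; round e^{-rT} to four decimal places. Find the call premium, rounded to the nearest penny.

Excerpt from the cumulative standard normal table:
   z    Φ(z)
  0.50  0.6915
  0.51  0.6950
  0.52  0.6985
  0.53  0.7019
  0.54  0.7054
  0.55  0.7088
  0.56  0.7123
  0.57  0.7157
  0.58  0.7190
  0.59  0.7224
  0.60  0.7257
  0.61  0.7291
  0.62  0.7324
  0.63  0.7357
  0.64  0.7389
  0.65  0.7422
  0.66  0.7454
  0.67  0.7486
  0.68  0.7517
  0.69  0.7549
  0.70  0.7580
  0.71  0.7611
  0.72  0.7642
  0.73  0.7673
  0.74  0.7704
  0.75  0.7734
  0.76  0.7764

£26.76

σ√T = 0.13·√2 = 0.1838
d₁ = [ln(195/201) + (0.074 + ½·0.13²)·2] / (σ√T) = (-0.0303 + 0.1649) / 0.1838 = 0.7321 ≈ 0.73
d₂ = 0.7321 − 0.1838 = 0.5483 ≈ 0.55
exp(−rT) = exp(−0.074·2) = 0.8624
N(d₁) = N(0.73) = 0.7673;  N(d₂) = N(0.55) = 0.7088
C = 195·0.7673 − 201·0.8624·0.7088 = 149.6235 − 122.8651 = 26.7584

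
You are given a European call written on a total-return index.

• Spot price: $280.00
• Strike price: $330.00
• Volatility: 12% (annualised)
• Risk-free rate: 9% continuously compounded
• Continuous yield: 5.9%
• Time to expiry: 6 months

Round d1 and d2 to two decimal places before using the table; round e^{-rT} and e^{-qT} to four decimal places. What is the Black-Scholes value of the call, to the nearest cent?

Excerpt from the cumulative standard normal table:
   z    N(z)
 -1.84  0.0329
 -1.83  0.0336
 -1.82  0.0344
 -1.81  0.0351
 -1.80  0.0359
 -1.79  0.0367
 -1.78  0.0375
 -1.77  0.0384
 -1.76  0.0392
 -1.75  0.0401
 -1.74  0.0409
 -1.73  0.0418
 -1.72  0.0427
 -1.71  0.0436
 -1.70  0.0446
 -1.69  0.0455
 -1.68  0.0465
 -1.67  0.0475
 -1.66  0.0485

$0.53

σ√T = 0.12·√0.5 = 0.0849
ln(S/K) + (r − q + σ²/2)T = ln(280/330) + (0.09 − 0.059 + 0.12²/2)·0.5 = -0.1643 + 0.0191 = -0.1452
d₁ = -0.1452 / 0.0849 = -1.7112 → -1.71
d₂ = d₁ − σ√T = -1.7112 − 0.0849 = -1.7961 → -1.80
e^(−qT) = e^(−0.059·0.5) = 0.9709;  e^(−rT) = e^(−0.09·0.5) = 0.9560
N(d₁) = N(-1.71) = 0.0436;  N(d₂) = N(-1.80) = 0.0359
C = 280·0.9709·0.0436 − 330·0.9560·0.0359 = 11.8527 − 11.3257 = 0.5270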